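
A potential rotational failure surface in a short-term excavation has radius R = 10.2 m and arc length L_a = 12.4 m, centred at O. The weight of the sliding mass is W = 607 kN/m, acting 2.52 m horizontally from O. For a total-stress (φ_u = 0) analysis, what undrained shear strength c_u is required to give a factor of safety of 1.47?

c_u = 17.8 kPa

FS = c_u·L_a·R / (W·d), so c_u = FS·W·d / (L_a·R).
c_u = 1.47·607·2.52 / (12.40·10.2) = 2248.6 / 126.48 = 17.78 kPa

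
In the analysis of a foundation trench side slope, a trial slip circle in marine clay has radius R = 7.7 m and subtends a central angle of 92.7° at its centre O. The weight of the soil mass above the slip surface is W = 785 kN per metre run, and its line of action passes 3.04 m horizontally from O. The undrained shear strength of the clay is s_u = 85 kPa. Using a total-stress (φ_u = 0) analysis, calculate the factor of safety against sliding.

Taking moments about the centre O, the resisting moment is provided by the undrained shear strength acting along the arc:
Arc length L_a = R·θ = 7.7·(92.7°·π/180) = 7.7·1.6179 = 12.46 m
M_R = s_u·L_a·R = 85·12.46·7.7 = 8153.8 kN·m/m
M_D = W·d = 785·3.04 = 2386.4 kN·m/m
FS = M_R / M_D = 8153.8 / 2386.4 = 3.417

FS = 3.42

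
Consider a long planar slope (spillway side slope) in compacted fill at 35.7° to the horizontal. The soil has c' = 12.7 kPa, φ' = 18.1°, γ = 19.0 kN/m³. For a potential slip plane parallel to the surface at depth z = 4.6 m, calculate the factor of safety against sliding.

FS = 0.76

For an infinite slope with a slip plane parallel to the surface (no pore pressure): FS = [c' + γz cos²β tanφ'] / [γz sinβ cosβ].
γz = 19.0·4.6 = 87.40 kN/m²
Numerator = 12.7 + 87.40·cos²35.7°·tan18.1° = 12.7 + 87.40·0.6595·0.3269 = 31.539 kPa
Denominator = 87.40·sin35.7°·cos35.7° = 87.40·0.5835·0.8121 = 41.417 kPa
FS = 31.539 / 41.417 = 0.761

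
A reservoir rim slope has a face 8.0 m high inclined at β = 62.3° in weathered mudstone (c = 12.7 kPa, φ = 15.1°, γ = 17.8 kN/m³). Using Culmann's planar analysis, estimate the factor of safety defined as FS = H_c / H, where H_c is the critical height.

H_c = (4c/γ) · sinβ cosφ / [1 − cos(β − φ)]
    = (4·12.7/17.8) · sin62.3°·cos15.1° / [1 − cos47.2°]
    = 2.854 · 0.8548 / 0.3206 = 7.61 m
FS = H_c / H = 7.61 / 8.0 = 0.951

FS = 0.95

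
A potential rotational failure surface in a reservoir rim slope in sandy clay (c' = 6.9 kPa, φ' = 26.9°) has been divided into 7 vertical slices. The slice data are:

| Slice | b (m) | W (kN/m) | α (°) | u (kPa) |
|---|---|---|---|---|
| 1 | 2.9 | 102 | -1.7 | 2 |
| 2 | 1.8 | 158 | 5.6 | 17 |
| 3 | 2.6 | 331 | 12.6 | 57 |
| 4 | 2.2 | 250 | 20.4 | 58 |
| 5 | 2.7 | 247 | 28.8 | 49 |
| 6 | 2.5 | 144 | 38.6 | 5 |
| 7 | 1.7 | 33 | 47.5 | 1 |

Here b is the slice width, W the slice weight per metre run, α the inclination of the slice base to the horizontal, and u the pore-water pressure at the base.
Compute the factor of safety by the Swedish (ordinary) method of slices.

Ordinary method of slices: FS = Σ[c'·Δl_i + (W_i cosα_i − u_i·Δl_i)·tanφ'] / Σ W_i sinα_i, with Δl_i = b_i / cosα_i.
Slice 1: Δl = 2.9/cos(-1.7°) = 2.901 m; N'_1 = 102·cos(-1.7°) − 2·2.901 = 96.2; c'Δl = 20.02; W sinα = -3.0
Slice 2: Δl = 1.8/cos5.6° = 1.809 m; N'_2 = 158·cos5.6° − 17·1.809 = 126.5; c'Δl = 12.48; W sinα = 15.4
Slice 3: Δl = 2.6/cos12.6° = 2.664 m; N'_3 = 331·cos12.6° − 57·2.664 = 171.2; c'Δl = 18.38; W sinα = 72.2
Slice 4: Δl = 2.2/cos20.4° = 2.347 m; N'_4 = 250·cos20.4° − 58·2.347 = 98.2; c'Δl = 16.20; W sinα = 87.1
Slice 5: Δl = 2.7/cos28.8° = 3.081 m; N'_5 = 247·cos28.8° − 49·3.081 = 65.5; c'Δl = 21.26; W sinα = 119.0
Slice 6: Δl = 2.5/cos38.6° = 3.199 m; N'_6 = 144·cos38.6° − 5·3.199 = 96.5; c'Δl = 22.07; W sinα = 89.8
Slice 7: Δl = 1.7/cos47.5° = 2.516 m; N'_7 = 33·cos47.5° − 1·2.516 = 19.8; c'Δl = 17.36; W sinα = 24.3
Σc'Δl = 127.8 kN/m; ΣN' = 673.8 kN/m; ΣW sinα = 404.9 kN/m
Resisting = 127.8 + 673.8·tan26.9° = 127.8 + 341.8 = 469.6 kN/m
FS = 469.6 / 404.9 = 1.160

FS = 1.16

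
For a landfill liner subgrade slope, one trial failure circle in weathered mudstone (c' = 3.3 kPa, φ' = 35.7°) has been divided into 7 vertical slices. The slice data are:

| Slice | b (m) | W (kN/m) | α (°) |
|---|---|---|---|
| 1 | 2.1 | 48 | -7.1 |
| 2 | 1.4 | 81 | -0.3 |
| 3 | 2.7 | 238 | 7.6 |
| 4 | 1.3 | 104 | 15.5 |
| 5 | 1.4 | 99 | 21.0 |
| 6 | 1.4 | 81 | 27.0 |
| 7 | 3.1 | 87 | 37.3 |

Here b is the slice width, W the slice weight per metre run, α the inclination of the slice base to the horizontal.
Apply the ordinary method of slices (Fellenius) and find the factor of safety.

FS = 3.09

Ordinary method of slices: FS = Σ[c'·Δl_i + (W_i cosα_i)·tanφ'] / Σ W_i sinα_i, with Δl_i = b_i / cosα_i.
Slice 1: Δl = 2.1/cos(-7.1°) = 2.116 m; N'_1 = 48·cos(-7.1°) = 47.6; c'Δl = 6.98; W sinα = -5.9
Slice 2: Δl = 1.4/cos(-0.3°) = 1.400 m; N'_2 = 81·cos(-0.3°) = 81.0; c'Δl = 4.62; W sinα = -0.4
Slice 3: Δl = 2.7/cos7.6° = 2.724 m; N'_3 = 238·cos7.6° = 235.9; c'Δl = 8.99; W sinα = 31.5
Slice 4: Δl = 1.3/cos15.5° = 1.349 m; N'_4 = 104·cos15.5° = 100.2; c'Δl = 4.45; W sinα = 27.8
Slice 5: Δl = 1.4/cos21.0° = 1.500 m; N'_5 = 99·cos21.0° = 92.4; c'Δl = 4.95; W sinα = 35.5
Slice 6: Δl = 1.4/cos27.0° = 1.571 m; N'_6 = 81·cos27.0° = 72.2; c'Δl = 5.19; W sinα = 36.8
Slice 7: Δl = 3.1/cos37.3° = 3.897 m; N'_7 = 87·cos37.3° = 69.2; c'Δl = 12.86; W sinα = 52.7
Σc'Δl = 48.0 kN/m; ΣN' = 698.6 kN/m; ΣW sinα = 177.9 kN/m
Resisting = 48.0 + 698.6·tan35.7° = 48.0 + 502.0 = 550.0 kN/m
FS = 550.0 / 177.9 = 3.092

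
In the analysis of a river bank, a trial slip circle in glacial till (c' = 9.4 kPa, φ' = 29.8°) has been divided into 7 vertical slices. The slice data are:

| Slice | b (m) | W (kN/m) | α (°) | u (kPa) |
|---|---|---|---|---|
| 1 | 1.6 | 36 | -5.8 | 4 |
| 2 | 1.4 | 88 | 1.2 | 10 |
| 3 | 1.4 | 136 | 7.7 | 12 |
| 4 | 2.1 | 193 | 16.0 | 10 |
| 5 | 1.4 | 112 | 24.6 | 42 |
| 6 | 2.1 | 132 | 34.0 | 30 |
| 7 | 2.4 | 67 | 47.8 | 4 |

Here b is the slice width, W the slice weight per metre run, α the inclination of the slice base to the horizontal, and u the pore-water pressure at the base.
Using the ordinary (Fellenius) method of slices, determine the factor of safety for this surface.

FS = 1.72

Ordinary method of slices: FS = Σ[c'·Δl_i + (W_i cosα_i − u_i·Δl_i)·tanφ'] / Σ W_i sinα_i, with Δl_i = b_i / cosα_i.
Slice 1: Δl = 1.6/cos(-5.8°) = 1.608 m; N'_1 = 36·cos(-5.8°) − 4·1.608 = 29.4; c'Δl = 15.12; W sinα = -3.6
Slice 2: Δl = 1.4/cos1.2° = 1.400 m; N'_2 = 88·cos1.2° − 10·1.400 = 74.0; c'Δl = 13.16; W sinα = 1.8
Slice 3: Δl = 1.4/cos7.7° = 1.413 m; N'_3 = 136·cos7.7° − 12·1.413 = 117.8; c'Δl = 13.28; W sinα = 18.2
Slice 4: Δl = 2.1/cos16.0° = 2.185 m; N'_4 = 193·cos16.0° − 10·2.185 = 163.7; c'Δl = 20.54; W sinα = 53.2
Slice 5: Δl = 1.4/cos24.6° = 1.540 m; N'_5 = 112·cos24.6° − 42·1.540 = 37.2; c'Δl = 14.47; W sinα = 46.6
Slice 6: Δl = 2.1/cos34.0° = 2.533 m; N'_6 = 132·cos34.0° − 30·2.533 = 33.4; c'Δl = 23.81; W sinα = 73.8
Slice 7: Δl = 2.4/cos47.8° = 3.573 m; N'_7 = 67·cos47.8° − 4·3.573 = 30.7; c'Δl = 33.59; W sinα = 49.6
Σc'Δl = 134.0 kN/m; ΣN' = 486.2 kN/m; ΣW sinα = 239.7 kN/m
Resisting = 134.0 + 486.2·tan29.8° = 134.0 + 278.4 = 412.4 kN/m
FS = 412.4 / 239.7 = 1.721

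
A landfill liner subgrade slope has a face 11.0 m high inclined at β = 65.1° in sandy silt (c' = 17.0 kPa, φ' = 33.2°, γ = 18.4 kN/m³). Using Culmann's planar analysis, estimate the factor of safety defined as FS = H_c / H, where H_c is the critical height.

H_c = (4c'/γ) · sinβ cosφ' / [1 − cos(β − φ')]
    = (4·17.0/18.4) · sin65.1°·cos33.2° / [1 − cos31.9°]
    = 3.696 · 0.7590 / 0.1510 = 18.57 m
FS = H_c / H = 18.57 / 11.0 = 1.688

FS = 1.69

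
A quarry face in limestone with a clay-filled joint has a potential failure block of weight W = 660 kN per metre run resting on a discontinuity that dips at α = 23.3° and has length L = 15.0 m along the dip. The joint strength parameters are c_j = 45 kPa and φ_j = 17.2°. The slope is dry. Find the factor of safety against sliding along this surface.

Resolving the block weight along and normal to the plane and applying the Mohr–Coulomb strength on the joint:
N' = W cosα = 660·cos23.3° = 606.2 kN/m
Driving force T = W sinα = 660·sin23.3° = 261.1 kN/m
Resisting force R = c_j·L + N'·tanφ_j = 45·15.0 + 606.2·tan17.2° = 675.0 + 187.6 = 862.6 kN/m
FS = R / T = 862.6 / 261.1 = 3.304

FS = 3.30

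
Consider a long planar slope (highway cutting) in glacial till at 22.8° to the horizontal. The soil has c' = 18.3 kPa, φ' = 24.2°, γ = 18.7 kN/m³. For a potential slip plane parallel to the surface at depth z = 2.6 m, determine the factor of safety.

FS = 2.12

For an infinite slope with a slip plane parallel to the surface (no pore pressure): FS = [c' + γz cos²β tanφ'] / [γz sinβ cosβ].
γz = 18.7·2.6 = 48.62 kN/m²
Numerator = 18.3 + 48.62·cos²22.8°·tan24.2° = 18.3 + 48.62·0.8498·0.4494 = 36.869 kPa
Denominator = 48.62·sin22.8°·cos22.8° = 48.62·0.3875·0.9219 = 17.369 kPa
FS = 36.869 / 17.369 = 2.123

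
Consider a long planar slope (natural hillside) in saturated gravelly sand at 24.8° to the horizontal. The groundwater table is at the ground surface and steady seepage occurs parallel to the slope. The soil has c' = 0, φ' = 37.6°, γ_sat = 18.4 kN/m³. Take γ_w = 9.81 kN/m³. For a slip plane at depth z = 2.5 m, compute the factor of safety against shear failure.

FS = 0.78

With seepage parallel to the slope and the water table at the surface, the effective normal stress on the slip plane uses the buoyant unit weight γ' = γ_sat − γ_w while the driving shear stress uses γ_sat:
FS = [c' + γ' z cos²β tanφ'] / [γ_sat z sinβ cosβ]
(For c' = 0 this reduces to FS = (γ'/γ_sat)·tanφ'/tanβ.)
γ' = 18.4 − 9.81 = 8.59 kN/m³
Numerator = 0.0 + 8.59·2.5·cos²24.8°·tan37.6° = 0.0 + 8.59·2.5·0.8241·0.7701 = 13.628 kPa
Denominator = 18.4·2.5·sin24.8°·cos24.8° = 18.4·2.5·0.4195·0.9078 = 17.515 kPa
FS = 13.628 / 17.515 = 0.778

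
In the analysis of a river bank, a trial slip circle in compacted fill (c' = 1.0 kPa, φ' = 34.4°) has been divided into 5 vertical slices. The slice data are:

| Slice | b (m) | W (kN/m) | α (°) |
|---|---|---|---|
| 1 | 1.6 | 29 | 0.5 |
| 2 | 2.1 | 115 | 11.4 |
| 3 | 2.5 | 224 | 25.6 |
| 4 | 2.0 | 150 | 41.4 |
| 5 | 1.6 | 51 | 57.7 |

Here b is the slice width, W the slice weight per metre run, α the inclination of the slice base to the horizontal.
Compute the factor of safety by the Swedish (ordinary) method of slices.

FS = 1.31

Ordinary method of slices: FS = Σ[c'·Δl_i + (W_i cosα_i)·tanφ'] / Σ W_i sinα_i, with Δl_i = b_i / cosα_i.
Slice 1: Δl = 1.6/cos0.5° = 1.600 m; N'_1 = 29·cos0.5° = 29.0; c'Δl = 1.60; W sinα = 0.3
Slice 2: Δl = 2.1/cos11.4° = 2.142 m; N'_2 = 115·cos11.4° = 112.7; c'Δl = 2.14; W sinα = 22.7
Slice 3: Δl = 2.5/cos25.6° = 2.772 m; N'_3 = 224·cos25.6° = 202.0; c'Δl = 2.77; W sinα = 96.8
Slice 4: Δl = 2.0/cos41.4° = 2.666 m; N'_4 = 150·cos41.4° = 112.5; c'Δl = 2.67; W sinα = 99.2
Slice 5: Δl = 1.6/cos57.7° = 2.994 m; N'_5 = 51·cos57.7° = 27.3; c'Δl = 2.99; W sinα = 43.1
Σc'Δl = 12.2 kN/m; ΣN' = 483.5 kN/m; ΣW sinα = 262.1 kN/m
Resisting = 12.2 + 483.5·tan34.4° = 12.2 + 331.1 = 343.2 kN/m
FS = 343.2 / 262.1 = 1.310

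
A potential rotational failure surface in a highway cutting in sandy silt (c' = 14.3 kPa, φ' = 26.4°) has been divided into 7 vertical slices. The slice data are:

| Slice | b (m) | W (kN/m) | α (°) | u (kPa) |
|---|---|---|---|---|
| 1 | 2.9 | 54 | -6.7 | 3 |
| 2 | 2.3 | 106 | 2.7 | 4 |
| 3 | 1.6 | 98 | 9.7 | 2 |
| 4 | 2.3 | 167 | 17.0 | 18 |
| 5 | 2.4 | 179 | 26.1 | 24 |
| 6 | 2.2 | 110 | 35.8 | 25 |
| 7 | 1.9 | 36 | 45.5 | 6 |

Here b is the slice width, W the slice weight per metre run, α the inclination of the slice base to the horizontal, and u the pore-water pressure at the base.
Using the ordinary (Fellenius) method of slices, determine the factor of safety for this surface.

Ordinary method of slices: FS = Σ[c'·Δl_i + (W_i cosα_i − u_i·Δl_i)·tanφ'] / Σ W_i sinα_i, with Δl_i = b_i / cosα_i.
Slice 1: Δl = 2.9/cos(-6.7°) = 2.920 m; N'_1 = 54·cos(-6.7°) − 3·2.920 = 44.9; c'Δl = 41.76; W sinα = -6.3
Slice 2: Δl = 2.3/cos2.7° = 2.303 m; N'_2 = 106·cos2.7° − 4·2.303 = 96.7; c'Δl = 32.93; W sinα = 5.0
Slice 3: Δl = 1.6/cos9.7° = 1.623 m; N'_3 = 98·cos9.7° − 2·1.623 = 93.4; c'Δl = 23.21; W sinα = 16.5
Slice 4: Δl = 2.3/cos17.0° = 2.405 m; N'_4 = 167·cos17.0° − 18·2.405 = 116.4; c'Δl = 34.39; W sinα = 48.8
Slice 5: Δl = 2.4/cos26.1° = 2.673 m; N'_5 = 179·cos26.1° − 24·2.673 = 96.6; c'Δl = 38.22; W sinα = 78.7
Slice 6: Δl = 2.2/cos35.8° = 2.712 m; N'_6 = 110·cos35.8° − 25·2.712 = 21.4; c'Δl = 38.79; W sinα = 64.3
Slice 7: Δl = 1.9/cos45.5° = 2.711 m; N'_7 = 36·cos45.5° − 6·2.711 = 9.0; c'Δl = 38.76; W sinα = 25.7
Σc'Δl = 248.1 kN/m; ΣN' = 478.3 kN/m; ΣW sinα = 232.8 kN/m
Resisting = 248.1 + 478.3·tan26.4° = 248.1 + 237.4 = 485.5 kN/m
FS = 485.5 / 232.8 = 2.085

FS = 2.09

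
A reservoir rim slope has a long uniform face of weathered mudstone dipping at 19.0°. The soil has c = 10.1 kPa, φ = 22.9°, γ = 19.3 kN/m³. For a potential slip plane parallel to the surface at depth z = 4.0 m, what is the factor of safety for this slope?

FS = 1.65

For an infinite slope with a slip plane parallel to the surface (no pore pressure): FS = [c + γz cos²β tanφ] / [γz sinβ cosβ].
γz = 19.3·4.0 = 77.20 kN/m²
Numerator = 10.1 + 77.20·cos²19.0°·tan22.9° = 10.1 + 77.20·0.8940·0.4224 = 39.254 kPa
Denominator = 77.20·sin19.0°·cos19.0° = 77.20·0.3256·0.9455 = 23.765 kPa
FS = 39.254 / 23.765 = 1.652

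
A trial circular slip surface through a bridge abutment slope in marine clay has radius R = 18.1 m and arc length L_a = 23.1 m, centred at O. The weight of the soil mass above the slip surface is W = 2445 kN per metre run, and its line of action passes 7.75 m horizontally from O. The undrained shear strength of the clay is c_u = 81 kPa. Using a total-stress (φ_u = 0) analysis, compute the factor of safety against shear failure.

Taking moments about the centre O, the resisting moment is provided by the undrained shear strength acting along the arc:
M_R = c_u·L_a·R = 81·23.10·18.1 = 33866.9 kN·m/m
M_D = W·d = 2445·7.75 = 18948.8 kN·m/m
FS = M_R / M_D = 33866.9 / 18948.8 = 1.787

FS = 1.79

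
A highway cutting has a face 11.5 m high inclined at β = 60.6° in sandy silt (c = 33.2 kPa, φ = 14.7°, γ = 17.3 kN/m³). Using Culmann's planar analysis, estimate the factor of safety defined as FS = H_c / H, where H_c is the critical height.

FS = 1.85

H_c = (4c/γ) · sinβ cosφ / [1 − cos(β − φ)]
    = (4·33.2/17.3) · sin60.6°·cos14.7° / [1 − cos45.9°]
    = 7.676 · 0.8427 / 0.3041 = 21.27 m
FS = H_c / H = 21.27 / 11.5 = 1.850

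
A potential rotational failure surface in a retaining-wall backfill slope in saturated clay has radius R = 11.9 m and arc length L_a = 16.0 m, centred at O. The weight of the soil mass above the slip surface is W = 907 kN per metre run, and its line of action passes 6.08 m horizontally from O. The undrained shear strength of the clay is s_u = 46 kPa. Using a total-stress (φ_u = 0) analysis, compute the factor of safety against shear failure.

Taking moments about the centre O, the resisting moment is provided by the undrained shear strength acting along the arc:
M_R = s_u·L_a·R = 46·16.00·11.9 = 8758.4 kN·m/m
M_D = W·d = 907·6.08 = 5514.6 kN·m/m
FS = M_R / M_D = 8758.4 / 5514.6 = 1.588

FS = 1.59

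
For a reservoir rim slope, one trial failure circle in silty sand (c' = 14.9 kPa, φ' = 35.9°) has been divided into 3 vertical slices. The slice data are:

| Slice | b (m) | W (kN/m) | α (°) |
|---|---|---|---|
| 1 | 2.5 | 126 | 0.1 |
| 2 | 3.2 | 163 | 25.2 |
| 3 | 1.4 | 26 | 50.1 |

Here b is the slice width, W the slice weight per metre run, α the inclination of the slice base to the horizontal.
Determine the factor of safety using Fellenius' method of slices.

Ordinary method of slices: FS = Σ[c'·Δl_i + (W_i cosα_i)·tanφ'] / Σ W_i sinα_i, with Δl_i = b_i / cosα_i.
Slice 1: Δl = 2.5/cos0.1° = 2.500 m; N'_1 = 126·cos0.1° = 126.0; c'Δl = 37.25; W sinα = 0.2
Slice 2: Δl = 3.2/cos25.2° = 3.537 m; N'_2 = 163·cos25.2° = 147.5; c'Δl = 52.70; W sinα = 69.4
Slice 3: Δl = 1.4/cos50.1° = 2.183 m; N'_3 = 26·cos50.1° = 16.7; c'Δl = 32.52; W sinα = 19.9
Σc'Δl = 122.5 kN/m; ΣN' = 290.2 kN/m; ΣW sinα = 89.6 kN/m
Resisting = 122.5 + 290.2·tan35.9° = 122.5 + 210.0 = 332.5 kN/m
FS = 332.5 / 89.6 = 3.712

FS = 3.71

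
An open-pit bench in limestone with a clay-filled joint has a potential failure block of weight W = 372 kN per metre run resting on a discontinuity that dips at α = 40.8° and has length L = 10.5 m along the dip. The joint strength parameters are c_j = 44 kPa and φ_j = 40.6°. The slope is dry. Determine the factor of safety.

Resolving the block weight along and normal to the plane and applying the Mohr–Coulomb strength on the joint:
N' = W cosα = 372·cos40.8° = 281.6 kN/m
Driving force T = W sinα = 372·sin40.8° = 243.1 kN/m
Resisting force R = c_j·L + N'·tanφ_j = 44·10.5 + 281.6·tan40.6° = 462.0 + 241.4 = 703.4 kN/m
FS = R / T = 703.4 / 243.1 = 2.894

FS = 2.89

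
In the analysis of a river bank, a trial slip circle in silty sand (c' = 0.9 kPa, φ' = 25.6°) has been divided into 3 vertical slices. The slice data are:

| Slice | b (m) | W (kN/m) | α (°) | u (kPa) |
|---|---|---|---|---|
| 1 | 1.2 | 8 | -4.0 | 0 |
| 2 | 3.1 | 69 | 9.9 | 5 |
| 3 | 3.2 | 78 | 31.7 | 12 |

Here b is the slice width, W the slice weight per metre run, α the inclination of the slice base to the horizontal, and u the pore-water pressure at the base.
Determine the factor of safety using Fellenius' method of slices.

Ordinary method of slices: FS = Σ[c'·Δl_i + (W_i cosα_i − u_i·Δl_i)·tanφ'] / Σ W_i sinα_i, with Δl_i = b_i / cosα_i.
Slice 1: Δl = 1.2/cos(-4.0°) = 1.203 m; N'_1 = 8·cos(-4.0°) − 0·1.203 = 8.0; c'Δl = 1.08; W sinα = -0.6
Slice 2: Δl = 3.1/cos9.9° = 3.147 m; N'_2 = 69·cos9.9° − 5·3.147 = 52.2; c'Δl = 2.83; W sinα = 11.9
Slice 3: Δl = 3.2/cos31.7° = 3.761 m; N'_3 = 78·cos31.7° − 12·3.761 = 21.2; c'Δl = 3.39; W sinα = 41.0
Σc'Δl = 7.3 kN/m; ΣN' = 81.4 kN/m; ΣW sinα = 52.3 kN/m
Resisting = 7.3 + 81.4·tan25.6° = 7.3 + 39.0 = 46.3 kN/m
FS = 46.3 / 52.3 = 0.886

FS = 0.89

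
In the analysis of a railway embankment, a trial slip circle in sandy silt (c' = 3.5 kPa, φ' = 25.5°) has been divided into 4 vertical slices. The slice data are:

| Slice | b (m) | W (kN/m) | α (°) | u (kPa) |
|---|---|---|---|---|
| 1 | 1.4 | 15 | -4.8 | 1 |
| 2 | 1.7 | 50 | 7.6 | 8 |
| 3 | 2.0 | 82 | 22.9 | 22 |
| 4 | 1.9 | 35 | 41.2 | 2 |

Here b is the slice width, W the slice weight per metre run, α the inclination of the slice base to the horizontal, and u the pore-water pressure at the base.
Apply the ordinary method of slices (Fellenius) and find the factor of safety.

Ordinary method of slices: FS = Σ[c'·Δl_i + (W_i cosα_i − u_i·Δl_i)·tanφ'] / Σ W_i sinα_i, with Δl_i = b_i / cosα_i.
Slice 1: Δl = 1.4/cos(-4.8°) = 1.405 m; N'_1 = 15·cos(-4.8°) − 1·1.405 = 13.5; c'Δl = 4.92; W sinα = -1.3
Slice 2: Δl = 1.7/cos7.6° = 1.715 m; N'_2 = 50·cos7.6° − 8·1.715 = 35.8; c'Δl = 6.00; W sinα = 6.6
Slice 3: Δl = 2.0/cos22.9° = 2.171 m; N'_3 = 82·cos22.9° − 22·2.171 = 27.8; c'Δl = 7.60; W sinα = 31.9
Slice 4: Δl = 1.9/cos41.2° = 2.525 m; N'_4 = 35·cos41.2° − 2·2.525 = 21.3; c'Δl = 8.84; W sinα = 23.1
Σc'Δl = 27.4 kN/m; ΣN' = 98.4 kN/m; ΣW sinα = 60.3 kN/m
Resisting = 27.4 + 98.4·tan25.5° = 27.4 + 47.0 = 74.3 kN/m
FS = 74.3 / 60.3 = 1.232

FS = 1.23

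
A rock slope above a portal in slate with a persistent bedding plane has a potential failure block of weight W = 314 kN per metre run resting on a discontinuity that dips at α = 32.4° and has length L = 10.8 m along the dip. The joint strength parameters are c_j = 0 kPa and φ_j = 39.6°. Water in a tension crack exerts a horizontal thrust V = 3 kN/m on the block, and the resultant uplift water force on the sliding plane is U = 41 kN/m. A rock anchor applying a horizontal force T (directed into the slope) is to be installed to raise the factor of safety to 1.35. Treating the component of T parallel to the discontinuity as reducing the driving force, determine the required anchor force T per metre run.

Resolving forces along and normal to the sliding plane, with the horizontal anchor force T adding T·sinα to the effective normal force and T·cosα acting up the plane against the driving force:
FS = [c_jL + (W cosα − U − V sinα + T sinα) tanφ_j] / [W sinα + V cosα − T cosα]
Without the anchor: N' = 222.5 kN/m, driving T_d = 170.8 kN/m, resisting R = 0·10.8 + 222.5·tan39.6° = 184.1 kN/m, FS = 1.08.
Setting FS = 1.35 and solving for T:
1.35·(170.8 − T cos32.4°) = 184.1 + T sin32.4°·tan39.6°
T·(sin32.4°·tan39.6° + 1.35·cos32.4°) = 1.35·170.8 − 184.1
T·(0.5358·0.8273 + 1.35·0.8443) = 230.6 − 184.1 = 46.5
T·1.5831 = 46.5
T = 29.4 kN/m

T = 29 kN/m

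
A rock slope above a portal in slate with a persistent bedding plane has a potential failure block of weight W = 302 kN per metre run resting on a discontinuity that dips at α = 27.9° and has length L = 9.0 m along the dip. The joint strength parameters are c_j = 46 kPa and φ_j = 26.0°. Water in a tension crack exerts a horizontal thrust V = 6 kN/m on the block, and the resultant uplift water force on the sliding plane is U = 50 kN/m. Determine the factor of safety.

Resolving the block weight along and normal to the plane and applying the Mohr–Coulomb strength on the joint:
N' = W cosα − U − V sinα = 302·cos27.9° − 50 − 6·sin27.9° = 214.1 kN/m
Driving force T = W sinα + V cosα = 302·sin27.9° + 6·cos27.9° = 146.6 kN/m
Resisting force R = c_j·L + N'·tanφ_j = 46·9.0 + 214.1·tan26.0° = 414.0 + 104.4 = 518.4 kN/m
FS = R / T = 518.4 / 146.6 = 3.536

FS = 3.54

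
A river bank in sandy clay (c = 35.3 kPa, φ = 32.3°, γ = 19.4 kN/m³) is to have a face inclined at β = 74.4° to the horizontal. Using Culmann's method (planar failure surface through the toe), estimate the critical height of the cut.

Culmann's analysis gives the critical failure plane at α_cr = (β + φ)/2 = (74.4 + 32.3)/2 = 53.4°, and the critical height
H_c = (4c/γ) · sinβ cosφ / [1 − cos(β − φ)]
    = (4·35.3/19.4) · sin74.4°·cos32.3° / [1 − cos(42.1°)]
    = 7.278 · 0.9632·0.8453 / [1 − 0.7420]
    = 7.278 · 0.8141 / 0.2580
    = 22.96 m

H_c = 22.96 m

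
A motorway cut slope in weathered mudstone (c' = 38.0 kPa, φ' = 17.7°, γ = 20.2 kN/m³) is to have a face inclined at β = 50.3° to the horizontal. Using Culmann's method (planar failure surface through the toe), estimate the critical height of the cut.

H_c = 35.01 m

Culmann's analysis gives the critical failure plane at α_cr = (β + φ')/2 = (50.3 + 17.7)/2 = 34.0°, and the critical height
H_c = (4c'/γ) · sinβ cosφ' / [1 − cos(β − φ')]
    = (4·38.0/20.2) · sin50.3°·cos17.7° / [1 − cos(32.6°)]
    = 7.525 · 0.7694·0.9527 / [1 − 0.8425]
    = 7.525 · 0.7330 / 0.1575
    = 35.01 m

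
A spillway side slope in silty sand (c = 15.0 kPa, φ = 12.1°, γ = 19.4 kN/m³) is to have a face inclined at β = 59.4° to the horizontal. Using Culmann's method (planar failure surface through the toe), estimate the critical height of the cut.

H_c = 8.09 m

Culmann's analysis gives the critical failure plane at α_cr = (β + φ)/2 = (59.4 + 12.1)/2 = 35.8°, and the critical height
H_c = (4c/γ) · sinβ cosφ / [1 − cos(β − φ)]
    = (4·15.0/19.4) · sin59.4°·cos12.1° / [1 − cos(47.3°)]
    = 3.093 · 0.8607·0.9778 / [1 − 0.6782]
    = 3.093 · 0.8416 / 0.3218
    = 8.09 m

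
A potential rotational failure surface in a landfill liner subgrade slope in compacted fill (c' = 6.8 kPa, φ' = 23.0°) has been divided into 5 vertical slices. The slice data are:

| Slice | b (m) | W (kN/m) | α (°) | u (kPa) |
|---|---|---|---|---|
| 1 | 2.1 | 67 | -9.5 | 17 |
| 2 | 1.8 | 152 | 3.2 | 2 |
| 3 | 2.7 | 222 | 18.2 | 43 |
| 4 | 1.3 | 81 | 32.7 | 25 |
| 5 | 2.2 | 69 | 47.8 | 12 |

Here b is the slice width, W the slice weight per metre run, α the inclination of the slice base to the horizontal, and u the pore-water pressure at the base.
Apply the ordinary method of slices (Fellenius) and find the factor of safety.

FS = 1.28

Ordinary method of slices: FS = Σ[c'·Δl_i + (W_i cosα_i − u_i·Δl_i)·tanφ'] / Σ W_i sinα_i, with Δl_i = b_i / cosα_i.
Slice 1: Δl = 2.1/cos(-9.5°) = 2.129 m; N'_1 = 67·cos(-9.5°) − 17·2.129 = 29.9; c'Δl = 14.48; W sinα = -11.1
Slice 2: Δl = 1.8/cos3.2° = 1.803 m; N'_2 = 152·cos3.2° − 2·1.803 = 148.2; c'Δl = 12.26; W sinα = 8.5
Slice 3: Δl = 2.7/cos18.2° = 2.842 m; N'_3 = 222·cos18.2° − 43·2.842 = 88.7; c'Δl = 19.33; W sinα = 69.3
Slice 4: Δl = 1.3/cos32.7° = 1.545 m; N'_4 = 81·cos32.7° − 25·1.545 = 29.5; c'Δl = 10.50; W sinα = 43.8
Slice 5: Δl = 2.2/cos47.8° = 3.275 m; N'_5 = 69·cos47.8° − 12·3.275 = 7.0; c'Δl = 22.27; W sinα = 51.1
Σc'Δl = 78.8 kN/m; ΣN' = 303.3 kN/m; ΣW sinα = 161.6 kN/m
Resisting = 78.8 + 303.3·tan23.0° = 78.8 + 128.7 = 207.6 kN/m
FS = 207.6 / 161.6 = 1.284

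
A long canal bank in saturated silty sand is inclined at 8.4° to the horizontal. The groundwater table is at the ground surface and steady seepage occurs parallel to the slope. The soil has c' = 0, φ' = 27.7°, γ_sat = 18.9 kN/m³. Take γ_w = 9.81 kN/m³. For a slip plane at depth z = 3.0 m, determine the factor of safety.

With seepage parallel to the slope and the water table at the surface, the effective normal stress on the slip plane uses the buoyant unit weight γ' = γ_sat − γ_w while the driving shear stress uses γ_sat:
FS = [c' + γ' z cos²β tanφ'] / [γ_sat z sinβ cosβ]
(For c' = 0 this reduces to FS = (γ'/γ_sat)·tanφ'/tanβ.)
γ' = 18.9 − 9.81 = 9.09 kN/m³
Numerator = 0.0 + 9.09·3.0·cos²8.4°·tan27.7° = 0.0 + 9.09·3.0·0.9787·0.5250 = 14.012 kPa
Denominator = 18.9·3.0·sin8.4°·cos8.4° = 18.9·3.0·0.1461·0.9893 = 8.194 kPa
FS = 14.012 / 8.194 = 1.710

FS = 1.71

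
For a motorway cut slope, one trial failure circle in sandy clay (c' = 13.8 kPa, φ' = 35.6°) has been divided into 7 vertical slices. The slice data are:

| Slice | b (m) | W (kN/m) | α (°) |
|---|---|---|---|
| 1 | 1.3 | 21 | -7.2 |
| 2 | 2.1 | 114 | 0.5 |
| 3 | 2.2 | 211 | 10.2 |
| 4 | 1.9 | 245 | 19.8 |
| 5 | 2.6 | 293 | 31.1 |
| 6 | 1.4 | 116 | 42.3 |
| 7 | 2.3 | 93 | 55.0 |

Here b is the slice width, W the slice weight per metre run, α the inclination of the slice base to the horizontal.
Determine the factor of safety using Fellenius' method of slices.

Ordinary method of slices: FS = Σ[c'·Δl_i + (W_i cosα_i)·tanφ'] / Σ W_i sinα_i, with Δl_i = b_i / cosα_i.
Slice 1: Δl = 1.3/cos(-7.2°) = 1.310 m; N'_1 = 21·cos(-7.2°) = 20.8; c'Δl = 18.08; W sinα = -2.6
Slice 2: Δl = 2.1/cos0.5° = 2.100 m; N'_2 = 114·cos0.5° = 114.0; c'Δl = 28.98; W sinα = 1.0
Slice 3: Δl = 2.2/cos10.2° = 2.235 m; N'_3 = 211·cos10.2° = 207.7; c'Δl = 30.85; W sinα = 37.4
Slice 4: Δl = 1.9/cos19.8° = 2.019 m; N'_4 = 245·cos19.8° = 230.5; c'Δl = 27.87; W sinα = 83.0
Slice 5: Δl = 2.6/cos31.1° = 3.036 m; N'_5 = 293·cos31.1° = 250.9; c'Δl = 41.90; W sinα = 151.3
Slice 6: Δl = 1.4/cos42.3° = 1.893 m; N'_6 = 116·cos42.3° = 85.8; c'Δl = 26.12; W sinα = 78.1
Slice 7: Δl = 2.3/cos55.0° = 4.010 m; N'_7 = 93·cos55.0° = 53.3; c'Δl = 55.34; W sinα = 76.2
Σc'Δl = 229.1 kN/m; ΣN' = 963.0 kN/m; ΣW sinα = 424.3 kN/m
Resisting = 229.1 + 963.0·tan35.6° = 229.1 + 689.5 = 918.6 kN/m
FS = 918.6 / 424.3 = 2.165

FS = 2.16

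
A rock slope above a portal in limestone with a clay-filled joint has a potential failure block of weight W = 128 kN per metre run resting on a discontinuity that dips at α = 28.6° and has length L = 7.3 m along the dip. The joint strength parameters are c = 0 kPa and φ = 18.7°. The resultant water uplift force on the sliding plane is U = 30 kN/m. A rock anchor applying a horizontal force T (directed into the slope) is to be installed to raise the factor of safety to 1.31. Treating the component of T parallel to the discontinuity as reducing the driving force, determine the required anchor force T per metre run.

Resolving forces along and normal to the sliding plane, with the horizontal anchor force T adding T·sinα to the effective normal force and T·cosα acting up the plane against the driving force:
FS = [cL + (W cosα − U + T sinα) tanφ] / [W sinα − T cosα]
Without the anchor: N' = 82.4 kN/m, driving T_d = 61.3 kN/m, resisting R = 0·7.3 + 82.4·tan18.7° = 27.9 kN/m, FS = 0.46.
Setting FS = 1.31 and solving for T:
1.31·(61.3 − T cos28.6°) = 27.9 + T sin28.6°·tan18.7°
T·(sin28.6°·tan18.7° + 1.31·cos28.6°) = 1.31·61.3 − 27.9
T·(0.4787·0.3385 + 1.31·0.8780) = 80.3 − 27.9 = 52.4
T·1.3122 = 52.4
T = 39.9 kN/m

T = 40 kN/m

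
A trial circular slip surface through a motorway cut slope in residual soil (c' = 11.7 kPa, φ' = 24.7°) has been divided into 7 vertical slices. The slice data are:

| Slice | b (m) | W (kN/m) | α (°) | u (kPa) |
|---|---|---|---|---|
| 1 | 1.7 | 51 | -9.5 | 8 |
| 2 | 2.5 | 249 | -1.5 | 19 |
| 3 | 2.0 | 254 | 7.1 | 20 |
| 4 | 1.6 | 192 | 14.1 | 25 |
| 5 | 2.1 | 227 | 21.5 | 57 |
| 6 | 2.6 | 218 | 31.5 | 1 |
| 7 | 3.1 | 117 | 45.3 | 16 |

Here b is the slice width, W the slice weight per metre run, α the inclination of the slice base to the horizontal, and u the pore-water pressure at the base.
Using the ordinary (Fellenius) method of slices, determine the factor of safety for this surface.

Ordinary method of slices: FS = Σ[c'·Δl_i + (W_i cosα_i − u_i·Δl_i)·tanφ'] / Σ W_i sinα_i, with Δl_i = b_i / cosα_i.
Slice 1: Δl = 1.7/cos(-9.5°) = 1.724 m; N'_1 = 51·cos(-9.5°) − 8·1.724 = 36.5; c'Δl = 20.17; W sinα = -8.4
Slice 2: Δl = 2.5/cos(-1.5°) = 2.501 m; N'_2 = 249·cos(-1.5°) − 19·2.501 = 201.4; c'Δl = 29.26; W sinα = -6.5
Slice 3: Δl = 2.0/cos7.1° = 2.015 m; N'_3 = 254·cos7.1° − 20·2.015 = 211.7; c'Δl = 23.58; W sinα = 31.4
Slice 4: Δl = 1.6/cos14.1° = 1.650 m; N'_4 = 192·cos14.1° − 25·1.650 = 145.0; c'Δl = 19.30; W sinα = 46.8
Slice 5: Δl = 2.1/cos21.5° = 2.257 m; N'_5 = 227·cos21.5° − 57·2.257 = 82.6; c'Δl = 26.41; W sinα = 83.2
Slice 6: Δl = 2.6/cos31.5° = 3.049 m; N'_6 = 218·cos31.5° − 1·3.049 = 182.8; c'Δl = 35.68; W sinα = 113.9
Slice 7: Δl = 3.1/cos45.3° = 4.407 m; N'_7 = 117·cos45.3° − 16·4.407 = 11.8; c'Δl = 51.56; W sinα = 83.2
Σc'Δl = 206.0 kN/m; ΣN' = 871.8 kN/m; ΣW sinα = 343.5 kN/m
Resisting = 206.0 + 871.8·tan24.7° = 206.0 + 401.0 = 606.9 kN/m
FS = 606.9 / 343.5 = 1.767

FS = 1.77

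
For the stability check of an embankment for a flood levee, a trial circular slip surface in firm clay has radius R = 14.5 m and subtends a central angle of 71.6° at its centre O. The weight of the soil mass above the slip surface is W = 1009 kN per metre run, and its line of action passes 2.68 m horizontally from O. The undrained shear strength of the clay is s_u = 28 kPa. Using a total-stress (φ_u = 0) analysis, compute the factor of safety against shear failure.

FS = 2.72

Taking moments about the centre O, the resisting moment is provided by the undrained shear strength acting along the arc:
Arc length L_a = R·θ = 14.5·(71.6°·π/180) = 14.5·1.2497 = 18.12 m
M_R = s_u·L_a·R = 28·18.12·14.5 = 7356.7 kN·m/m
M_D = W·d = 1009·2.68 = 2704.1 kN·m/m
FS = M_R / M_D = 7356.7 / 2704.1 = 2.721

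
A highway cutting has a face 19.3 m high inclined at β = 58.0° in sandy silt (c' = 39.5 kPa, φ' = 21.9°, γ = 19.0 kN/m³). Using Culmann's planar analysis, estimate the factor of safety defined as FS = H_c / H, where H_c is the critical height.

FS = 1.77

H_c = (4c'/γ) · sinβ cosφ' / [1 − cos(β − φ')]
    = (4·39.5/19.0) · sin58.0°·cos21.9° / [1 − cos36.1°]
    = 8.316 · 0.7868 / 0.1920 = 34.08 m
FS = H_c / H = 34.08 / 19.3 = 1.766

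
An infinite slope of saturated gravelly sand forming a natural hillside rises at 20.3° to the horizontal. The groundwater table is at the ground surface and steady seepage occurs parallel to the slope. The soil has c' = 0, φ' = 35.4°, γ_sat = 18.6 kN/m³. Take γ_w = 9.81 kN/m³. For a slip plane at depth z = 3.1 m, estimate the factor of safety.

FS = 0.91

With seepage parallel to the slope and the water table at the surface, the effective normal stress on the slip plane uses the buoyant unit weight γ' = γ_sat − γ_w while the driving shear stress uses γ_sat:
FS = [c' + γ' z cos²β tanφ'] / [γ_sat z sinβ cosβ]
(For c' = 0 this reduces to FS = (γ'/γ_sat)·tanφ'/tanβ.)
γ' = 18.6 − 9.81 = 8.79 kN/m³
Numerator = 0.0 + 8.79·3.1·cos²20.3°·tan35.4° = 0.0 + 8.79·3.1·0.8796·0.7107 = 17.034 kPa
Denominator = 18.6·3.1·sin20.3°·cos20.3° = 18.6·3.1·0.3469·0.9379 = 18.762 kPa
FS = 17.034 / 18.762 = 0.908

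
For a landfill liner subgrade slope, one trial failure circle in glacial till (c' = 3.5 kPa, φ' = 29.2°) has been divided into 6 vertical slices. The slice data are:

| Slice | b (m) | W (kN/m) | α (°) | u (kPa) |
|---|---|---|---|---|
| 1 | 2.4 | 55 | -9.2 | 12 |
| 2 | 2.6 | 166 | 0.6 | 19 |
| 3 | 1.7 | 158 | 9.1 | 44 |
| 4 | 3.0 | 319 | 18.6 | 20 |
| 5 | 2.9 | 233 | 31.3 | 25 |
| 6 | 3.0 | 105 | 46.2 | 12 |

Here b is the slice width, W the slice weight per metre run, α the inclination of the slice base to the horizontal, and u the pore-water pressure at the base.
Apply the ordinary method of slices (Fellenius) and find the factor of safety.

Ordinary method of slices: FS = Σ[c'·Δl_i + (W_i cosα_i − u_i·Δl_i)·tanφ'] / Σ W_i sinα_i, with Δl_i = b_i / cosα_i.
Slice 1: Δl = 2.4/cos(-9.2°) = 2.431 m; N'_1 = 55·cos(-9.2°) − 12·2.431 = 25.1; c'Δl = 8.51; W sinα = -8.8
Slice 2: Δl = 2.6/cos0.6° = 2.600 m; N'_2 = 166·cos0.6° − 19·2.600 = 116.6; c'Δl = 9.10; W sinα = 1.7
Slice 3: Δl = 1.7/cos9.1° = 1.722 m; N'_3 = 158·cos9.1° − 44·1.722 = 80.3; c'Δl = 6.03; W sinα = 25.0
Slice 4: Δl = 3.0/cos18.6° = 3.165 m; N'_4 = 319·cos18.6° − 20·3.165 = 239.0; c'Δl = 11.08; W sinα = 101.7
Slice 5: Δl = 2.9/cos31.3° = 3.394 m; N'_5 = 233·cos31.3° − 25·3.394 = 114.2; c'Δl = 11.88; W sinα = 121.0
Slice 6: Δl = 3.0/cos46.2° = 4.334 m; N'_6 = 105·cos46.2° − 12·4.334 = 20.7; c'Δl = 15.17; W sinα = 75.8
Σc'Δl = 61.8 kN/m; ΣN' = 595.9 kN/m; ΣW sinα = 316.5 kN/m
Resisting = 61.8 + 595.9·tan29.2° = 61.8 + 333.0 = 394.8 kN/m
FS = 394.8 / 316.5 = 1.247

FS = 1.25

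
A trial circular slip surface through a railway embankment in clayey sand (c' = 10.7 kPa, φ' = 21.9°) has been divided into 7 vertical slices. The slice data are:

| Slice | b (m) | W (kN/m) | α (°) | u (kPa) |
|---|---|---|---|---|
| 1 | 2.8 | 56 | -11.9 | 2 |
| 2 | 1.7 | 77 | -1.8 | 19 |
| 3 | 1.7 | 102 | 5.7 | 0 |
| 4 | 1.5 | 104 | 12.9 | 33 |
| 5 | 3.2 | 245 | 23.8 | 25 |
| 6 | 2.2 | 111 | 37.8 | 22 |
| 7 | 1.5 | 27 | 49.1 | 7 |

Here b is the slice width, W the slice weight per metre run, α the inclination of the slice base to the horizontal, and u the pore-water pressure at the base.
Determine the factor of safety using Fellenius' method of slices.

Ordinary method of slices: FS = Σ[c'·Δl_i + (W_i cosα_i − u_i·Δl_i)·tanφ'] / Σ W_i sinα_i, with Δl_i = b_i / cosα_i.
Slice 1: Δl = 2.8/cos(-11.9°) = 2.861 m; N'_1 = 56·cos(-11.9°) − 2·2.861 = 49.1; c'Δl = 30.62; W sinα = -11.5
Slice 2: Δl = 1.7/cos(-1.8°) = 1.701 m; N'_2 = 77·cos(-1.8°) − 19·1.701 = 44.6; c'Δl = 18.20; W sinα = -2.4
Slice 3: Δl = 1.7/cos5.7° = 1.708 m; N'_3 = 102·cos5.7° − 0·1.708 = 101.5; c'Δl = 18.28; W sinα = 10.1
Slice 4: Δl = 1.5/cos12.9° = 1.539 m; N'_4 = 104·cos12.9° − 33·1.539 = 50.6; c'Δl = 16.47; W sinα = 23.2
Slice 5: Δl = 3.2/cos23.8° = 3.497 m; N'_5 = 245·cos23.8° − 25·3.497 = 136.7; c'Δl = 37.42; W sinα = 98.9
Slice 6: Δl = 2.2/cos37.8° = 2.784 m; N'_6 = 111·cos37.8° − 22·2.784 = 26.5; c'Δl = 29.79; W sinα = 68.0
Slice 7: Δl = 1.5/cos49.1° = 2.291 m; N'_7 = 27·cos49.1° − 7·2.291 = 1.6; c'Δl = 24.51; W sinα = 20.4
Σc'Δl = 175.3 kN/m; ΣN' = 410.6 kN/m; ΣW sinα = 206.7 kN/m
Resisting = 175.3 + 410.6·tan21.9° = 175.3 + 165.1 = 340.4 kN/m
FS = 340.4 / 206.7 = 1.647

FS = 1.65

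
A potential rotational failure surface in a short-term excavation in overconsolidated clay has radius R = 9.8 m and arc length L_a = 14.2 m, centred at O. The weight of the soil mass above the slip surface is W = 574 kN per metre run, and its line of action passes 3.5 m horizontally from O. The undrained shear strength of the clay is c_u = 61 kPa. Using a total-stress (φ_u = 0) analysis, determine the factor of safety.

FS = 4.23

Taking moments about the centre O, the resisting moment is provided by the undrained shear strength acting along the arc:
M_R = c_u·L_a·R = 61·14.20·9.8 = 8488.8 kN·m/m
M_D = W·d = 574·3.5 = 2009.0 kN·m/m
FS = M_R / M_D = 8488.8 / 2009.0 = 4.225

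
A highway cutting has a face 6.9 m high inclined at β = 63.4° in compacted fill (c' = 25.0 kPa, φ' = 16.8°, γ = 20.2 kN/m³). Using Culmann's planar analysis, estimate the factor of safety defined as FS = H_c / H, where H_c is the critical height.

H_c = (4c'/γ) · sinβ cosφ' / [1 − cos(β − φ')]
    = (4·25.0/20.2) · sin63.4°·cos16.8° / [1 − cos46.6°]
    = 4.950 · 0.8560 / 0.3129 = 13.54 m
FS = H_c / H = 13.54 / 6.9 = 1.963

FS = 1.96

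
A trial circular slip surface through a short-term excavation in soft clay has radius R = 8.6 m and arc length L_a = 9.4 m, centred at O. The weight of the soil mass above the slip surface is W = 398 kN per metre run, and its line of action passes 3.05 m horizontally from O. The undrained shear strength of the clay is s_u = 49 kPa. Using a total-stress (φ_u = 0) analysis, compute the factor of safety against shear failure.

Taking moments about the centre O, the resisting moment is provided by the undrained shear strength acting along the arc:
M_R = s_u·L_a·R = 49·9.40·8.6 = 3961.2 kN·m/m
M_D = W·d = 398·3.05 = 1213.9 kN·m/m
FS = M_R / M_D = 3961.2 / 1213.9 = 3.263

FS = 3.26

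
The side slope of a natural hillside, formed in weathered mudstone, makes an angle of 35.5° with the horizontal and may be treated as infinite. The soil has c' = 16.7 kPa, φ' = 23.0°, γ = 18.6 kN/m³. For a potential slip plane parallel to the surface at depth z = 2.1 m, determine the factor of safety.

FS = 1.50

For an infinite slope with a slip plane parallel to the surface (no pore pressure): FS = [c' + γz cos²β tanφ'] / [γz sinβ cosβ].
γz = 18.6·2.1 = 39.06 kN/m²
Numerator = 16.7 + 39.06·cos²35.5°·tan23.0° = 16.7 + 39.06·0.6628·0.4245 = 27.689 kPa
Denominator = 39.06·sin35.5°·cos35.5° = 39.06·0.5807·0.8141 = 18.466 kPa
FS = 27.689 / 18.466 = 1.499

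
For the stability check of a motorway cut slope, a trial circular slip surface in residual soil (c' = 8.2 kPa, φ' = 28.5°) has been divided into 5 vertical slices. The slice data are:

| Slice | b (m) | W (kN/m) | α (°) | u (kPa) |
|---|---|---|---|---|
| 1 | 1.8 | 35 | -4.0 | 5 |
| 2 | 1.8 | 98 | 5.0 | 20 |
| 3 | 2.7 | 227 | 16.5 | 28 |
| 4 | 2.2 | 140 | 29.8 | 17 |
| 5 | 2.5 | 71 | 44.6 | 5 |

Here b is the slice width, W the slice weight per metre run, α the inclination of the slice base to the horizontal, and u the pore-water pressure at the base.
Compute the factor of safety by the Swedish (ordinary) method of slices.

FS = 1.50

Ordinary method of slices: FS = Σ[c'·Δl_i + (W_i cosα_i − u_i·Δl_i)·tanφ'] / Σ W_i sinα_i, with Δl_i = b_i / cosα_i.
Slice 1: Δl = 1.8/cos(-4.0°) = 1.804 m; N'_1 = 35·cos(-4.0°) − 5·1.804 = 25.9; c'Δl = 14.80; W sinα = -2.4
Slice 2: Δl = 1.8/cos5.0° = 1.807 m; N'_2 = 98·cos5.0° − 20·1.807 = 61.5; c'Δl = 14.82; W sinα = 8.5
Slice 3: Δl = 2.7/cos16.5° = 2.816 m; N'_3 = 227·cos16.5° − 28·2.816 = 138.8; c'Δl = 23.09; W sinα = 64.5
Slice 4: Δl = 2.2/cos29.8° = 2.535 m; N'_4 = 140·cos29.8° − 17·2.535 = 78.4; c'Δl = 20.79; W sinα = 69.6
Slice 5: Δl = 2.5/cos44.6° = 3.511 m; N'_5 = 71·cos44.6° − 5·3.511 = 33.0; c'Δl = 28.79; W sinα = 49.9
Σc'Δl = 102.3 kN/m; ΣN' = 337.6 kN/m; ΣW sinα = 190.0 kN/m
Resisting = 102.3 + 337.6·tan28.5° = 102.3 + 183.3 = 285.6 kN/m
FS = 285.6 / 190.0 = 1.503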